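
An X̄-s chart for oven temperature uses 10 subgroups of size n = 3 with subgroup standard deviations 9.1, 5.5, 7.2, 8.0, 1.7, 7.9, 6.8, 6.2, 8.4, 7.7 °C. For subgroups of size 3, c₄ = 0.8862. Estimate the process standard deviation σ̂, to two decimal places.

s̄ = (9.1 + 5.5 + 7.2 + 8.0 + 1.7 + 7.9 + 6.8 + 6.2 + 8.4 + 7.7) / 10 = 6.8500
σ̂ = s̄ / c₄ = 6.8500 / 0.8862 = 7.7296

7.73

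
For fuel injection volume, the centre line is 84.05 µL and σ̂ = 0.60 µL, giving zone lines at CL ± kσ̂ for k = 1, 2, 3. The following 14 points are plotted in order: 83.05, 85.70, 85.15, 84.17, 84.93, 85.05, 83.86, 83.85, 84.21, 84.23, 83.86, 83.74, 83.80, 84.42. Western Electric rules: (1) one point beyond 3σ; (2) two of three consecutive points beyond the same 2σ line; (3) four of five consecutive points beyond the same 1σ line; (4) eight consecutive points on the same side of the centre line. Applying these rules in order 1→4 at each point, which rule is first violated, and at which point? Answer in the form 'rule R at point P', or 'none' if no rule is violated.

rule 3 at point 6

Zone of each point (C = within 1σ̂, B = 1σ̂–2σ̂, A = 2σ̂–3σ̂, * = beyond 3σ̂; sign = side of CL): 1:-B, 2:+A, 3:+B, 4:+C, 5:+B, 6:+B, 7:-C, 8:-C, 9:+C, 10:+C, 11:-C, 12:-C, 13:-C, 14:+C
Rule 3 (four of five consecutive points beyond the same 1σ limit) is satisfied at point 6.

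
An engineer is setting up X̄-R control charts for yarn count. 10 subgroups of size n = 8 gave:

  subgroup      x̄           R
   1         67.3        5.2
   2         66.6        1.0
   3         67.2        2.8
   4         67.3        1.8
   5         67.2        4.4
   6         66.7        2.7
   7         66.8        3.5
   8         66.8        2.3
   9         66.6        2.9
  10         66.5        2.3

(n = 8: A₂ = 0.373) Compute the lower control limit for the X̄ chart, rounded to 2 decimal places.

65.82

X̄̄ = (67.3 + 66.6 + 67.2 + 67.3 + 67.2 + 66.7 + 66.8 + 66.8 + 66.6 + 66.5) / 10 = 669.0000 / 10 = 66.9000
R̄ = (5.2 + 1.0 + 2.8 + 1.8 + 4.4 + 2.7 + 3.5 + 2.3 + 2.9 + 2.3) / 10 = 28.9000 / 10 = 2.8900
LCL = X̄̄ − A₂·R̄ = 66.9000 − 0.373 × 2.8900 = 65.8220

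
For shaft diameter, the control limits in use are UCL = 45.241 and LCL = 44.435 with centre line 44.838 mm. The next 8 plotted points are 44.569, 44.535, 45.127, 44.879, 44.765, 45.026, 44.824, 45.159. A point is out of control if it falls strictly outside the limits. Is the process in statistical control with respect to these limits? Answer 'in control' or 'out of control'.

in control

All 8 points lie within [44.435, 45.241].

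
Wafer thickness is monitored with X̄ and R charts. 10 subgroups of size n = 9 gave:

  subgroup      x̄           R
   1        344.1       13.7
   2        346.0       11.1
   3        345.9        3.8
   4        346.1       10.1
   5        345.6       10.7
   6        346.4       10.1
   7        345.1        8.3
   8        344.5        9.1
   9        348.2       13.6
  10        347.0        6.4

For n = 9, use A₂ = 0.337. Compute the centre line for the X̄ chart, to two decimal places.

X̄̄ = (344.1 + 346.0 + 345.9 + 346.1 + 345.6 + 346.4 + 345.1 + 344.5 + 348.2 + 347.0) / 10 = 3458.9000 / 10 = 345.8900
CL = X̄̄ = 345.8900

345.89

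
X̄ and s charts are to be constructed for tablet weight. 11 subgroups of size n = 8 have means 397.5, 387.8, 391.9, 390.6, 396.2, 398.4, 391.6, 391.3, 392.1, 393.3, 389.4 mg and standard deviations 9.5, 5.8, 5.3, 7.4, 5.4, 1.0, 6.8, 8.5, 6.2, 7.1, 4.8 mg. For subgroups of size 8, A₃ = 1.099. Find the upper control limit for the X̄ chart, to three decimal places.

399.510

X̄̄ = (397.5 + 387.8 + 391.9 + 390.6 + 396.2 + 398.4 + 391.6 + 391.3 + 392.1 + 393.3 + 389.4) / 11 = 392.7364
s̄ = (9.5 + 5.8 + 5.3 + 7.4 + 5.4 + 1.0 + 6.8 + 8.5 + 6.2 + 7.1 + 4.8) / 11 = 6.1636
UCL = X̄̄ + A₃·s̄ = 392.7364 + 1.099 × 6.1636 = 399.5102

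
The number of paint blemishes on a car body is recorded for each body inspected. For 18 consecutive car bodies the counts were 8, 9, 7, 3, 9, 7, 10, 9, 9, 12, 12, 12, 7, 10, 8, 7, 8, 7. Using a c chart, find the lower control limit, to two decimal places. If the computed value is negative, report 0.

0.00

c̄ = (8 + 9 + 7 + 3 + 9 + 7 + 10 + 9 + 9 + 12 + 12 + 12 + 7 + 10 + 8 + 7 + 8 + 7) / 18 = 154 / 18 = 8.5556
LCL = c̄ − 3√c̄ = 8.5556 − 3 × 2.9250 = -0.2194 → 0 (cannot be negative)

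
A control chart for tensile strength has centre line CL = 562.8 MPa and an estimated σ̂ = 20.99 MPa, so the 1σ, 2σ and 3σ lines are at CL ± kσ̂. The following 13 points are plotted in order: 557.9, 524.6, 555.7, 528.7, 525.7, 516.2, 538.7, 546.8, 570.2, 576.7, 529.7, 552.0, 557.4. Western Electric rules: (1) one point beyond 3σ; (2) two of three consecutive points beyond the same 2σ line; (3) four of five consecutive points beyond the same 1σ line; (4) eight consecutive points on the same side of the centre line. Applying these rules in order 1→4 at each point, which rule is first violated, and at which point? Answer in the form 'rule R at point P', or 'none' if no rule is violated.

rule 3 at point 6

Zone of each point (C = within 1σ̂, B = 1σ̂–2σ̂, A = 2σ̂–3σ̂, * = beyond 3σ̂; sign = side of CL): 1:-C, 2:-B, 3:-C, 4:-B, 5:-B, 6:-A, 7:-B, 8:-C, 9:+C, 10:+C, 11:-B, 12:-C, 13:-C
Rule 3 (four of five consecutive points beyond the same 1σ limit) is satisfied at point 6.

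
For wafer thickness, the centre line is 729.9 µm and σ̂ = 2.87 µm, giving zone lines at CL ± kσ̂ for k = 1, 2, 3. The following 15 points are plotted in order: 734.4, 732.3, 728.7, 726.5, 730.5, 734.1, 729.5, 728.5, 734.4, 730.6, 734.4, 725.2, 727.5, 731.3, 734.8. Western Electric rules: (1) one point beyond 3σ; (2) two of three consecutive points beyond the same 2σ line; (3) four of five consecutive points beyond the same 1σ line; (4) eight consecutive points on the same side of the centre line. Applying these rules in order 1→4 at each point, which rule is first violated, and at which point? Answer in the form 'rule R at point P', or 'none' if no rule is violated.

none

Zone of each point (C = within 1σ̂, B = 1σ̂–2σ̂, A = 2σ̂–3σ̂, * = beyond 3σ̂; sign = side of CL): 1:+B, 2:+C, 3:-C, 4:-B, 5:+C, 6:+B, 7:-C, 8:-C, 9:+B, 10:+C, 11:+B, 12:-B, 13:-C, 14:+C, 15:+B
No rule fires across all 15 points.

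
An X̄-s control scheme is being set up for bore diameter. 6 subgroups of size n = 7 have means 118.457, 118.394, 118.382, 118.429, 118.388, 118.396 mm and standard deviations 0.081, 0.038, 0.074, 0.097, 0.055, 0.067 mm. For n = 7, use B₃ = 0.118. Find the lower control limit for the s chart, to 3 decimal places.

0.008

s̄ = (0.081 + 0.038 + 0.074 + 0.097 + 0.055 + 0.067) / 6 = 0.0687
LCL_s = B₃·s̄ = 0.118 × 0.0687 = 0.0081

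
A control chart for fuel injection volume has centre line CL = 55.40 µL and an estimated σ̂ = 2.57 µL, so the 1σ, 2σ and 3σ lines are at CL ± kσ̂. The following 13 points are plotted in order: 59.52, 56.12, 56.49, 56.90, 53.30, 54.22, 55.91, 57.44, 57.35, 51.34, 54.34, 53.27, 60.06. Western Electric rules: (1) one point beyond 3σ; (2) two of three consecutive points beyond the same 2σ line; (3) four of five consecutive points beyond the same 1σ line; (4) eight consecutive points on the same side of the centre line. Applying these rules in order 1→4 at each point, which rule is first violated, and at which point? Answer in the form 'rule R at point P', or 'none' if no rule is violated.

none

Zone of each point (C = within 1σ̂, B = 1σ̂–2σ̂, A = 2σ̂–3σ̂, * = beyond 3σ̂; sign = side of CL): 1:+B, 2:+C, 3:+C, 4:+C, 5:-C, 6:-C, 7:+C, 8:+C, 9:+C, 10:-B, 11:-C, 12:-C, 13:+B
No rule fires across all 13 points.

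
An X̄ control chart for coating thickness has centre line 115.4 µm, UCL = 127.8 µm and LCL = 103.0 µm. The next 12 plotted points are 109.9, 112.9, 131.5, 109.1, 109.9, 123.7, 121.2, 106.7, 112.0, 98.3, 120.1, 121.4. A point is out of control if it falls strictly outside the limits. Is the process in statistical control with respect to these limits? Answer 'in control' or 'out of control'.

Compare each point to [103.0, 127.8]: sample 3 = 131.5 > UCL; sample 10 = 98.3 < LCL.

out of control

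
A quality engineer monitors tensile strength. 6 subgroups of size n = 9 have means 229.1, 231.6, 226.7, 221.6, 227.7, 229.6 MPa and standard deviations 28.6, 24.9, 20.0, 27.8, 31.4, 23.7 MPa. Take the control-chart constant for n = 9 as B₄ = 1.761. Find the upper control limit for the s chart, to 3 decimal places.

s̄ = (28.6 + 24.9 + 20.0 + 27.8 + 31.4 + 23.7) / 6 = 26.0667
UCL_s = B₄·s̄ = 1.761 × 26.0667 = 45.9034

45.903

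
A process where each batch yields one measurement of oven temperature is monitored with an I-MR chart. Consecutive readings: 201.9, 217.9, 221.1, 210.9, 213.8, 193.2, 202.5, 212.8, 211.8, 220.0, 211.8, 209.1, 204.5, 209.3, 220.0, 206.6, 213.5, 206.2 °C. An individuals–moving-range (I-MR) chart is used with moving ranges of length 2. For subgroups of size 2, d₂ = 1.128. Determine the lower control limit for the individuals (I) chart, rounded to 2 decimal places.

188.43

X̄ = (201.9 + 217.9 + 221.1 + 210.9 + 213.8 + 193.2 + 202.5 + 212.8 + 211.8 + 220.0 + 211.8 + 209.1 + 204.5 + 209.3 + 220.0 + 206.6 + 213.5 + 206.2) / 18 = 210.3833
Moving ranges: 16.0, 3.2, 10.2, 2.9, 20.6, 9.3, 10.3, 1.0, 8.2, 8.2, 2.7, 4.6, 4.8, 10.7, 13.4, 6.9, 7.3; M̄R̄ = 140.3000 / 17 = 8.2529
LCL = X̄ − 3·M̄R̄/d₂ = 210.3833 − 3 × 8.2529 / 1.128 = 188.4340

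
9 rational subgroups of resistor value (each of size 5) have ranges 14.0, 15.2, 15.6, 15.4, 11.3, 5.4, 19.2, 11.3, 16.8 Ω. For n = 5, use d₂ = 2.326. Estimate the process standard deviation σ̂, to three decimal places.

5.933

R̄ = (14.0 + 15.2 + 15.6 + 15.4 + 11.3 + 5.4 + 19.2 + 11.3 + 16.8) / 9 = 13.8000
σ̂ = R̄ / d₂ = 13.8000 / 2.326 = 5.9329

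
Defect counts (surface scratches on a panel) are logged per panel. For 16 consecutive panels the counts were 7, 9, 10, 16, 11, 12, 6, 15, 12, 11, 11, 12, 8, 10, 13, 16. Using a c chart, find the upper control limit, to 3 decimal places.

c̄ = (7 + 9 + 10 + 16 + 11 + 12 + 6 + 15 + 12 + 11 + 11 + 12 + 8 + 10 + 13 + 16) / 16 = 179 / 16 = 11.1875
UCL = c̄ + 3√c̄ = 11.1875 + 3 × √11.1875 = 11.1875 + 3 × 3.3448 = 21.2218

21.222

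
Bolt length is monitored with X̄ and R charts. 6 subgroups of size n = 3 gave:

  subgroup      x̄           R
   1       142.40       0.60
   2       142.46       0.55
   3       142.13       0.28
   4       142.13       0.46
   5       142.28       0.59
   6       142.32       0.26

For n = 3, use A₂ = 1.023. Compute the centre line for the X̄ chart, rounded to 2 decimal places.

142.29

X̄̄ = (142.40 + 142.46 + 142.13 + 142.13 + 142.28 + 142.32) / 6 = 853.7200 / 6 = 142.2867
CL = X̄̄ = 142.2867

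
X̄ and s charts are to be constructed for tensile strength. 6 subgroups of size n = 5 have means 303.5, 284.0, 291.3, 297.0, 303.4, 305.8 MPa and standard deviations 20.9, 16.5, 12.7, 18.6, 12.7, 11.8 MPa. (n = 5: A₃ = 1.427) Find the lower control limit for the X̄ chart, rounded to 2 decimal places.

275.33

X̄̄ = (303.5 + 284.0 + 291.3 + 297.0 + 303.4 + 305.8) / 6 = 297.5000
s̄ = (20.9 + 16.5 + 12.7 + 18.6 + 12.7 + 11.8) / 6 = 15.5333
LCL = X̄̄ − A₃·s̄ = 297.5000 − 1.427 × 15.5333 = 275.3339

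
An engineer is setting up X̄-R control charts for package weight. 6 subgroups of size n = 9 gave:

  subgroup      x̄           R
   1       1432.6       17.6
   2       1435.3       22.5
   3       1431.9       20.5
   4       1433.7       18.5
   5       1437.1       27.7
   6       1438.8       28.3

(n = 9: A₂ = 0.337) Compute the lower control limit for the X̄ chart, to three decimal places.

X̄̄ = (1432.6 + 1435.3 + 1431.9 + 1433.7 + 1437.1 + 1438.8) / 6 = 8609.4000 / 6 = 1434.9000
R̄ = (17.6 + 22.5 + 20.5 + 18.5 + 27.7 + 28.3) / 6 = 135.1000 / 6 = 22.5167
LCL = X̄̄ − A₂·R̄ = 1434.9000 − 0.337 × 22.5167 = 1427.3119

1427.312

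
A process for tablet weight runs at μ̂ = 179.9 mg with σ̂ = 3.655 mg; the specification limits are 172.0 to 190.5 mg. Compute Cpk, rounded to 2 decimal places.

0.72

Cpu = (USL − μ̂) / (3σ̂) = (190.5 − 179.9) / (3 × 3.655) = 0.9667; Cpl = (μ̂ − LSL) / (3σ̂) = (179.9 − 172.0) / (3 × 3.655) = 0.7205; Cpk = min(Cpu, Cpl) = 0.7205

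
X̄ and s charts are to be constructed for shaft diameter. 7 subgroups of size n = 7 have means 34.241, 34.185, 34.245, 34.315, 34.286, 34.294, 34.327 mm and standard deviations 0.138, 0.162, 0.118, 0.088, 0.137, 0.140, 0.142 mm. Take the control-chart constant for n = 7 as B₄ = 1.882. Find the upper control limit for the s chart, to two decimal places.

s̄ = (0.138 + 0.162 + 0.118 + 0.088 + 0.137 + 0.140 + 0.142) / 7 = 0.1321
UCL_s = B₄·s̄ = 1.882 × 0.1321 = 0.2487

0.25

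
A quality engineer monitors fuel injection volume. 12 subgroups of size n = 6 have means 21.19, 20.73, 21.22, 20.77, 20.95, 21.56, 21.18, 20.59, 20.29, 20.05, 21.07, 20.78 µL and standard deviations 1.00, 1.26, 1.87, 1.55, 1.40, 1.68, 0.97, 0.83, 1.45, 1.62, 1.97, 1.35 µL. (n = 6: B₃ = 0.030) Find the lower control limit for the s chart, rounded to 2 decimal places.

s̄ = (1.00 + 1.26 + 1.87 + 1.55 + 1.40 + 1.68 + 0.97 + 0.83 + 1.45 + 1.62 + 1.97 + 1.35) / 12 = 1.4125
LCL_s = B₃·s̄ = 0.030 × 1.4125 = 0.0424

0.04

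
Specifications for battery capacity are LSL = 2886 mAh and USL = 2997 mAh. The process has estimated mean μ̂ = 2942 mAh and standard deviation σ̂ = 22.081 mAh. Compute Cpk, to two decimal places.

0.83

Cpu = (USL − μ̂) / (3σ̂) = (2997 − 2942) / (3 × 22.081) = 0.8303; Cpl = (μ̂ − LSL) / (3σ̂) = (2942 − 2886) / (3 × 22.081) = 0.8454; Cpk = min(Cpu, Cpl) = 0.8303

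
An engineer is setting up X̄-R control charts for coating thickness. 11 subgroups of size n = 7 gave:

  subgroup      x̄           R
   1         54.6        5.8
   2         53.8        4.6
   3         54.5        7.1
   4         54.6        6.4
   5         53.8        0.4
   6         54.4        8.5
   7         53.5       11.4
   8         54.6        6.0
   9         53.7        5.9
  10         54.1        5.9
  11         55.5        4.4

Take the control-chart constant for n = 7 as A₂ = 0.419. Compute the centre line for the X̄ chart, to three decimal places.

X̄̄ = (54.6 + 53.8 + 54.5 + 54.6 + 53.8 + 54.4 + 53.5 + 54.6 + 53.7 + 54.1 + 55.5) / 11 = 597.1000 / 11 = 54.2818
CL = X̄̄ = 54.2818

54.282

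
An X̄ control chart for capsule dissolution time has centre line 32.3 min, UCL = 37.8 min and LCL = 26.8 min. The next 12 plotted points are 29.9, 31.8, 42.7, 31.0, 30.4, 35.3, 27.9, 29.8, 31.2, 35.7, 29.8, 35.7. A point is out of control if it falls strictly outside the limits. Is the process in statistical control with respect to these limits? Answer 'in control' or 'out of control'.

Compare each point to [26.8, 37.8]: sample 3 = 42.7 > UCL.

out of control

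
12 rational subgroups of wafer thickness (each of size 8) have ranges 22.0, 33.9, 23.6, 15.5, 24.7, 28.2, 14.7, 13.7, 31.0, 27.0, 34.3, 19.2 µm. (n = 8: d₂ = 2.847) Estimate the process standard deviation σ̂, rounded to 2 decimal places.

R̄ = (22.0 + 33.9 + 23.6 + 15.5 + 24.7 + 28.2 + 14.7 + 13.7 + 31.0 + 27.0 + 34.3 + 19.2) / 12 = 23.9833
σ̂ = R̄ / d₂ = 23.9833 / 2.847 = 8.4241

8.42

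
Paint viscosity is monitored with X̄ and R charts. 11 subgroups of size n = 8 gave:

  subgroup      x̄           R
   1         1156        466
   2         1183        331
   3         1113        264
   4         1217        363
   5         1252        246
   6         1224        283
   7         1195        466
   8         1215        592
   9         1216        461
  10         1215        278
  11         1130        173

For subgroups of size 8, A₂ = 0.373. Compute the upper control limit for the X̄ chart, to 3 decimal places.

1325.389

X̄̄ = (1156 + 1183 + 1113 + 1217 + 1252 + 1224 + 1195 + 1215 + 1216 + 1215 + 1130) / 11 = 13116.0000 / 11 = 1192.3636
R̄ = (466 + 331 + 264 + 363 + 246 + 283 + 466 + 592 + 461 + 278 + 173) / 11 = 3923.0000 / 11 = 356.6364
UCL = X̄̄ + A₂·R̄ = 1192.3636 + 0.373 × 356.6364 = 1325.3890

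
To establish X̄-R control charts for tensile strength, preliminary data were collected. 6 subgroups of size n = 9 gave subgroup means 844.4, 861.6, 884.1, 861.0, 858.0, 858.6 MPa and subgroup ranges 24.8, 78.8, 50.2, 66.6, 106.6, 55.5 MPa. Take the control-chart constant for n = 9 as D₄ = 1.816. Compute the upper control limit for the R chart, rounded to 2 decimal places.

115.77

R̄ = (24.8 + 78.8 + 50.2 + 66.6 + 106.6 + 55.5) / 6 = 382.5000 / 6 = 63.7500
UCL_R = D₄·R̄ = 1.816 × 63.7500 = 115.7700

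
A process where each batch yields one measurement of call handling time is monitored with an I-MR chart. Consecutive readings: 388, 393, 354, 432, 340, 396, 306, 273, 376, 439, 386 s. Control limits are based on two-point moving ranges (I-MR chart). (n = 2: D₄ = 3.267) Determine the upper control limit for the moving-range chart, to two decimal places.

Moving ranges: 5, 39, 78, 92, 56, 90, 33, 103, 63, 53; M̄R̄ = 612.0000 / 10 = 61.2000
UCL_MR = D₄·M̄R̄ = 3.267 × 61.2000 = 199.9404

199.94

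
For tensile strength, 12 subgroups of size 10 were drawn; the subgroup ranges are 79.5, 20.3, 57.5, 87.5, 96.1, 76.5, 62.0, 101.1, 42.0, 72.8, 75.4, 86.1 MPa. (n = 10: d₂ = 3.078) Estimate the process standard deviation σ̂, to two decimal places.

23.20

R̄ = (79.5 + 20.3 + 57.5 + 87.5 + 96.1 + 76.5 + 62.0 + 101.1 + 42.0 + 72.8 + 75.4 + 86.1) / 12 = 71.4000
σ̂ = R̄ / d₂ = 71.4000 / 3.078 = 23.1969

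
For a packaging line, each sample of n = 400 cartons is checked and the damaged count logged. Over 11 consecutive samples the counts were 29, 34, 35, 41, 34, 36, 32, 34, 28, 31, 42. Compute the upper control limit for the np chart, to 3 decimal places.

50.955

p̄ = Σdᵢ / (k·n) = 376 / (11 × 400) = 0.08545
UCL = np̄ + 3·√(np̄(1−p̄)) = 34.1818 + 3 × √(34.1818×0.91455) = 34.1818 + 3 × 5.5911 = 50.9552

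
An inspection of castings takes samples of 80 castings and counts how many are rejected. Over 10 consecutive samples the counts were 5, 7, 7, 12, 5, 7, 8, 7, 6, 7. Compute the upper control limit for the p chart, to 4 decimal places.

0.1841

p̄ = Σdᵢ / (k·n) = 71 / (10 × 80) = 0.08875
UCL = p̄ + 3·√(p̄(1−p̄)/n) = 0.08875 + 3 × √(0.08875×0.91125/80) = 0.08875 + 3 × 0.03179 = 0.18413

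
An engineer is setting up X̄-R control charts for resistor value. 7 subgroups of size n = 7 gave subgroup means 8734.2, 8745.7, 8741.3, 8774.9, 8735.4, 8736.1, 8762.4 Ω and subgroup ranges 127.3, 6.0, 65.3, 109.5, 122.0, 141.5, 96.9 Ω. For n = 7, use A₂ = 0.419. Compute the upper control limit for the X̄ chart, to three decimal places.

8787.157

X̄̄ = (8734.2 + 8745.7 + 8741.3 + 8774.9 + 8735.4 + 8736.1 + 8762.4) / 7 = 61230.0000 / 7 = 8747.1429
R̄ = (127.3 + 6.0 + 65.3 + 109.5 + 122.0 + 141.5 + 96.9) / 7 = 668.5000 / 7 = 95.5000
UCL = X̄̄ + A₂·R̄ = 8747.1429 + 0.419 × 95.5000 = 8787.1574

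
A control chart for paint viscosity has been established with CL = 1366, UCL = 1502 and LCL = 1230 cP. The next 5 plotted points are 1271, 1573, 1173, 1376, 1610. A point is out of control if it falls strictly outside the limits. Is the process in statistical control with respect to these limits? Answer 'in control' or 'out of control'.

Compare each point to [1230, 1502]: sample 2 = 1573 > UCL; sample 3 = 1173 < LCL; sample 5 = 1610 > UCL.

out of control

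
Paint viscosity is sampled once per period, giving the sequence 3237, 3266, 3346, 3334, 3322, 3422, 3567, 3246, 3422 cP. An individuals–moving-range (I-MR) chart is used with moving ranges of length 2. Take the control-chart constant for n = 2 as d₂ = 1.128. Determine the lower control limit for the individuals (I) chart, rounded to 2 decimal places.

X̄ = (3237 + 3266 + 3346 + 3334 + 3322 + 3422 + 3567 + 3246 + 3422) / 9 = 3351.3333
Moving ranges: 29, 80, 12, 12, 100, 145, 321, 176; M̄R̄ = 875.0000 / 8 = 109.3750
LCL = X̄ − 3·M̄R̄/d₂ = 3351.3333 − 3 × 109.3750 / 1.128 = 3060.4424

3060.44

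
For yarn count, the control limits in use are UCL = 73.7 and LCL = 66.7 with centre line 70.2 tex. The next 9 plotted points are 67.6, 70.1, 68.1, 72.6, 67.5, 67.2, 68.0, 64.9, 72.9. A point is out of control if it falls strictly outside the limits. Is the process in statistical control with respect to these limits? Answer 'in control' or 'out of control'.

Compare each point to [66.7, 73.7]: sample 8 = 64.9 < LCL.

out of control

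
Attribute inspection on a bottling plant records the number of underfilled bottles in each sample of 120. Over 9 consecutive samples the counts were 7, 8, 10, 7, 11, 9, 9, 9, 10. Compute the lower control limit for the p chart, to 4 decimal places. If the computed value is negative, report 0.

p̄ = Σdᵢ / (k·n) = 80 / (9 × 120) = 0.07407
LCL = p̄ − 3·√(p̄(1−p̄)/n) = 0.07407 − 3 × 0.02391 = 0.00235

0.0024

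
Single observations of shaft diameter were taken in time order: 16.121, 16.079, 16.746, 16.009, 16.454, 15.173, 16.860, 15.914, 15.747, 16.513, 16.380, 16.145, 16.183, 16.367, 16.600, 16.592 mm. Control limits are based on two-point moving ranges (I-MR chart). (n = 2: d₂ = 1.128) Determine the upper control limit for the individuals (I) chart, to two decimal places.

17.58

X̄ = (16.121 + 16.079 + 16.746 + 16.009 + 16.454 + 15.173 + 16.860 + 15.914 + 15.747 + 16.513 + 16.380 + 16.145 + 16.183 + 16.367 + 16.600 + 16.592) / 16 = 16.2427
Moving ranges: 0.042, 0.667, 0.737, 0.445, 1.281, 1.687, 0.946, 0.167, 0.766, 0.133, 0.235, 0.038, 0.184, 0.233, 0.008; M̄R̄ = 7.5690 / 15 = 0.5046
UCL = X̄ + 3·M̄R̄/d₂ = 16.2427 + 3 × 0.5046 / 1.128 = 17.5847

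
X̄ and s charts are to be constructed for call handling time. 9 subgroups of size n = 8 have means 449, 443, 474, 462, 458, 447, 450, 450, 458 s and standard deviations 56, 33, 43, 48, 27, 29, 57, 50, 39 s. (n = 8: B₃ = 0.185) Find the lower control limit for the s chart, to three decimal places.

7.852

s̄ = (56 + 33 + 43 + 48 + 27 + 29 + 57 + 50 + 39) / 9 = 42.4444
LCL_s = B₃·s̄ = 0.185 × 42.4444 = 7.8522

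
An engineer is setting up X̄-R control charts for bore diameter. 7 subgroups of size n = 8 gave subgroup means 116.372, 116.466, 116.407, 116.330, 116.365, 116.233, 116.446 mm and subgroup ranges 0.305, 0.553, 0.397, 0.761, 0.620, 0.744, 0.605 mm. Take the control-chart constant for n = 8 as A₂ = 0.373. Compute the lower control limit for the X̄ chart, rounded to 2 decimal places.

X̄̄ = (116.372 + 116.466 + 116.407 + 116.330 + 116.365 + 116.233 + 116.446) / 7 = 814.6190 / 7 = 116.3741
R̄ = (0.305 + 0.553 + 0.397 + 0.761 + 0.620 + 0.744 + 0.605) / 7 = 3.9850 / 7 = 0.5693
LCL = X̄̄ − A₂·R̄ = 116.3741 − 0.373 × 0.5693 = 116.1618

116.16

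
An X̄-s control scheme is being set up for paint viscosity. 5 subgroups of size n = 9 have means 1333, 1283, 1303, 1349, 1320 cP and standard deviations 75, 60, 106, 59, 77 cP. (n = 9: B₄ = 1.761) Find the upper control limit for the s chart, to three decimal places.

s̄ = (75 + 60 + 106 + 59 + 77) / 5 = 75.4000
UCL_s = B₄·s̄ = 1.761 × 75.4000 = 132.7794

132.779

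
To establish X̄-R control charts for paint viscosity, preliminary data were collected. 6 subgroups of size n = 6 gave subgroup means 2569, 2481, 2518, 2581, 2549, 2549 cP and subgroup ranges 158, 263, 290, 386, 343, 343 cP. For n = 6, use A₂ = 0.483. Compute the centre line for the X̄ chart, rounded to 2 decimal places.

X̄̄ = (2569 + 2481 + 2518 + 2581 + 2549 + 2549) / 6 = 15247.0000 / 6 = 2541.1667
CL = X̄̄ = 2541.1667

2541.17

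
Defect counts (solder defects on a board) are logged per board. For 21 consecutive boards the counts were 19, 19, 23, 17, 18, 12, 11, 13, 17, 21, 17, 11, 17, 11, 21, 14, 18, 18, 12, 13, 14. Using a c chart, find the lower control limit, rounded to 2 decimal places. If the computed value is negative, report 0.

c̄ = (19 + 19 + 23 + 17 + 18 + 12 + 11 + 13 + 17 + 21 + 17 + 11 + 17 + 11 + 21 + 14 + 18 + 18 + 12 + 13 + 14) / 21 = 336 / 21 = 16.0000
LCL = c̄ − 3√c̄ = 16.0000 − 3 × 4.0000 = 4.0000

4.00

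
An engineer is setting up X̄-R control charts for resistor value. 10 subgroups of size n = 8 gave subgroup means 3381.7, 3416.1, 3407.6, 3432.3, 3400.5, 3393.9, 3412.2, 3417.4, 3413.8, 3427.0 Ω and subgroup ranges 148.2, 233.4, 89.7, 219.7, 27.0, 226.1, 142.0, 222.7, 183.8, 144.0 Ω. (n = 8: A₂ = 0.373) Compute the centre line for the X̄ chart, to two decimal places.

3410.25

X̄̄ = (3381.7 + 3416.1 + 3407.6 + 3432.3 + 3400.5 + 3393.9 + 3412.2 + 3417.4 + 3413.8 + 3427.0) / 10 = 34102.5000 / 10 = 3410.2500
CL = X̄̄ = 3410.2500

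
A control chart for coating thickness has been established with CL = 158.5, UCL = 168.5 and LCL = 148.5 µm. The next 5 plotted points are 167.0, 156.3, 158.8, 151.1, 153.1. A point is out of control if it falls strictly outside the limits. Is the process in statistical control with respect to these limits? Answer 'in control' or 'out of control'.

All 5 points lie within [148.5, 168.5].

in control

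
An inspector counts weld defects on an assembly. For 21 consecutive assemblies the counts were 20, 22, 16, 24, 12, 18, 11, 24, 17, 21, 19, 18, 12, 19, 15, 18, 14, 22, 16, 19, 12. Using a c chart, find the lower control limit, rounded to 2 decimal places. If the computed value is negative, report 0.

c̄ = (20 + 22 + 16 + 24 + 12 + 18 + 11 + 24 + 17 + 21 + 19 + 18 + 12 + 19 + 15 + 18 + 14 + 22 + 16 + 19 + 12) / 21 = 369 / 21 = 17.5714
LCL = c̄ − 3√c̄ = 17.5714 − 3 × 4.1918 = 4.9959

5.00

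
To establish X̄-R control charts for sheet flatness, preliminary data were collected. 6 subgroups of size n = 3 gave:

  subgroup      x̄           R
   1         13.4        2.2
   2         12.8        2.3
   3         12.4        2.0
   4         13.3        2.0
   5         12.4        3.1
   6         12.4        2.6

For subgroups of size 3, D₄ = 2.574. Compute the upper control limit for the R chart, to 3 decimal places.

R̄ = (2.2 + 2.3 + 2.0 + 2.0 + 3.1 + 2.6) / 6 = 14.2000 / 6 = 2.3667
UCL_R = D₄·R̄ = 2.574 × 2.3667 = 6.0918

6.092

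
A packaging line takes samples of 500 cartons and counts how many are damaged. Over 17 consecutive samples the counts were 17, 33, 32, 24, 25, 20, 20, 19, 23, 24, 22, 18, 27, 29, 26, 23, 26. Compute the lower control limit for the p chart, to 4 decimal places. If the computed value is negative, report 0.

0.0193

p̄ = Σdᵢ / (k·n) = 408 / (17 × 500) = 0.04800
LCL = p̄ − 3·√(p̄(1−p̄)/n) = 0.04800 − 3 × 0.00956 = 0.01932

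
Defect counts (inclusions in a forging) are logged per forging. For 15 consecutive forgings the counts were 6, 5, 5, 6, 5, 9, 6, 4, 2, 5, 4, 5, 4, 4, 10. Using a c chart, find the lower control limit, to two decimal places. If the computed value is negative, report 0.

0.00

c̄ = (6 + 5 + 5 + 6 + 5 + 9 + 6 + 4 + 2 + 5 + 4 + 5 + 4 + 4 + 10) / 15 = 80 / 15 = 5.3333
LCL = c̄ − 3√c̄ = 5.3333 − 3 × 2.3094 = -1.5949 → 0 (cannot be negative)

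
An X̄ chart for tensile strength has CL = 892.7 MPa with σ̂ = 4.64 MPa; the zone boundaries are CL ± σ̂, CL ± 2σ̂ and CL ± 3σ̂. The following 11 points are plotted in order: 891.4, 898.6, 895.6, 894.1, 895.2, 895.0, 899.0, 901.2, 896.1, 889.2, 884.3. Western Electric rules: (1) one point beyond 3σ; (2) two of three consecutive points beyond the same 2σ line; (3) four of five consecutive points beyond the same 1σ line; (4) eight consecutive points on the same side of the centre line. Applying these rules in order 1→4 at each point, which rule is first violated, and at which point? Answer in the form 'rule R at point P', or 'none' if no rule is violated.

Zone of each point (C = within 1σ̂, B = 1σ̂–2σ̂, A = 2σ̂–3σ̂, * = beyond 3σ̂; sign = side of CL): 1:-C, 2:+B, 3:+C, 4:+C, 5:+C, 6:+C, 7:+B, 8:+B, 9:+C, 10:-C, 11:-B
Rule 4 (eight consecutive points on the same side of the centre line) is satisfied at point 9.

rule 4 at point 9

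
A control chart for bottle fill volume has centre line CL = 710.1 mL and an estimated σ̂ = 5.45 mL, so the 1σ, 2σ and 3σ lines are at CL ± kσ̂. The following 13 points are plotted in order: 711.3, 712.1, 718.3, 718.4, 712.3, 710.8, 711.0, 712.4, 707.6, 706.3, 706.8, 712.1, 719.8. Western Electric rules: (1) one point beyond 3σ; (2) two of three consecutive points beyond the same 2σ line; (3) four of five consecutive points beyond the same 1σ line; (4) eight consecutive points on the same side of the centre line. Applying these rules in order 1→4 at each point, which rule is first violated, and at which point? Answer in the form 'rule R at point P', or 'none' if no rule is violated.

Zone of each point (C = within 1σ̂, B = 1σ̂–2σ̂, A = 2σ̂–3σ̂, * = beyond 3σ̂; sign = side of CL): 1:+C, 2:+C, 3:+B, 4:+B, 5:+C, 6:+C, 7:+C, 8:+C, 9:-C, 10:-C, 11:-C, 12:+C, 13:+B
Rule 4 (eight consecutive points on the same side of the centre line) is satisfied at point 8.

rule 4 at point 8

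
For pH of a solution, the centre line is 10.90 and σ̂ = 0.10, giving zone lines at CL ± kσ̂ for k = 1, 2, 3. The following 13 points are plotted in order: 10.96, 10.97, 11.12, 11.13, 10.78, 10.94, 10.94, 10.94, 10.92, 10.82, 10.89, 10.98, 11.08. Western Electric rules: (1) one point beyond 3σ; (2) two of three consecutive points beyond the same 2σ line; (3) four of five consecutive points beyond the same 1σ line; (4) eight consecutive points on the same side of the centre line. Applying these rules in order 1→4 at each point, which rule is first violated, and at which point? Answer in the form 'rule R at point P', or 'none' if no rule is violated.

rule 2 at point 4

Zone of each point (C = within 1σ̂, B = 1σ̂–2σ̂, A = 2σ̂–3σ̂, * = beyond 3σ̂; sign = side of CL): 1:+C, 2:+C, 3:+A, 4:+A, 5:-B, 6:+C, 7:+C, 8:+C, 9:+C, 10:-C, 11:-C, 12:+C, 13:+B
Rule 2 (two of three consecutive points beyond the same 2σ limit) is satisfied at point 4.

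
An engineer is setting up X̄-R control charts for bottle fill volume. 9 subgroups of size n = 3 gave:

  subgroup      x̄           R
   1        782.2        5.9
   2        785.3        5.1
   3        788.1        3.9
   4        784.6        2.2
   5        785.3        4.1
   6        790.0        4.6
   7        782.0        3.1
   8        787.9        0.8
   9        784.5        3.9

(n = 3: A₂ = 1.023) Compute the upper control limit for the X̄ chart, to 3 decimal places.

X̄̄ = (782.2 + 785.3 + 788.1 + 784.6 + 785.3 + 790.0 + 782.0 + 787.9 + 784.5) / 9 = 7069.9000 / 9 = 785.5444
R̄ = (5.9 + 5.1 + 3.9 + 2.2 + 4.1 + 4.6 + 3.1 + 0.8 + 3.9) / 9 = 33.6000 / 9 = 3.7333
UCL = X̄̄ + A₂·R̄ = 785.5444 + 1.023 × 3.7333 = 789.3636

789.364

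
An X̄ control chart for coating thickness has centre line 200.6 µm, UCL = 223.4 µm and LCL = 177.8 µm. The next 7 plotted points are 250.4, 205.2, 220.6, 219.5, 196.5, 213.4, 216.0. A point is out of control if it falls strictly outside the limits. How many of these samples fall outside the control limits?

Compare each point to [177.8, 223.4]: sample 1 = 250.4 > UCL.

1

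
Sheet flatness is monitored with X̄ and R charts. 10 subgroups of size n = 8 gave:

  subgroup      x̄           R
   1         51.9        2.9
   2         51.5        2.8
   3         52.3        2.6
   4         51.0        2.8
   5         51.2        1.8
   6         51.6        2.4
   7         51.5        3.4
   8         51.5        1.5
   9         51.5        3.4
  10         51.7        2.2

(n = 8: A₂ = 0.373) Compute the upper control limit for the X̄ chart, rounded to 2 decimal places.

52.53

X̄̄ = (51.9 + 51.5 + 52.3 + 51.0 + 51.2 + 51.6 + 51.5 + 51.5 + 51.5 + 51.7) / 10 = 515.7000 / 10 = 51.5700
R̄ = (2.9 + 2.8 + 2.6 + 2.8 + 1.8 + 2.4 + 3.4 + 1.5 + 3.4 + 2.2) / 10 = 25.8000 / 10 = 2.5800
UCL = X̄̄ + A₂·R̄ = 51.5700 + 0.373 × 2.5800 = 52.5323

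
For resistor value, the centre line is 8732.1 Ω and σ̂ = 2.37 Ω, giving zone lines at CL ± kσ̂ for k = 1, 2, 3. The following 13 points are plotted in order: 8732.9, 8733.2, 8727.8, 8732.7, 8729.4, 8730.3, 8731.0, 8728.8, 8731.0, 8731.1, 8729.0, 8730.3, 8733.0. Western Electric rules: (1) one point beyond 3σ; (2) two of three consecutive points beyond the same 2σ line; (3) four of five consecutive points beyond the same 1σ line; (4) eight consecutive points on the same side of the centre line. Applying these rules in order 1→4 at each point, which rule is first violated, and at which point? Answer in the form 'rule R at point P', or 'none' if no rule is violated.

Zone of each point (C = within 1σ̂, B = 1σ̂–2σ̂, A = 2σ̂–3σ̂, * = beyond 3σ̂; sign = side of CL): 1:+C, 2:+C, 3:-B, 4:+C, 5:-B, 6:-C, 7:-C, 8:-B, 9:-C, 10:-C, 11:-B, 12:-C, 13:+C
Rule 4 (eight consecutive points on the same side of the centre line) is satisfied at point 12.

rule 4 at point 12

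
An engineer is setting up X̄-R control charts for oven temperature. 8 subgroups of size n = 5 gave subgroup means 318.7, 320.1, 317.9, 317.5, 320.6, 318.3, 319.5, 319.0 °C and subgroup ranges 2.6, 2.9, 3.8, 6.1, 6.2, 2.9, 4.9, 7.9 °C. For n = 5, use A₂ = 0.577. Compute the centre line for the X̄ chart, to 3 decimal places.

X̄̄ = (318.7 + 320.1 + 317.9 + 317.5 + 320.6 + 318.3 + 319.5 + 319.0) / 8 = 2551.6000 / 8 = 318.9500
CL = X̄̄ = 318.9500

318.950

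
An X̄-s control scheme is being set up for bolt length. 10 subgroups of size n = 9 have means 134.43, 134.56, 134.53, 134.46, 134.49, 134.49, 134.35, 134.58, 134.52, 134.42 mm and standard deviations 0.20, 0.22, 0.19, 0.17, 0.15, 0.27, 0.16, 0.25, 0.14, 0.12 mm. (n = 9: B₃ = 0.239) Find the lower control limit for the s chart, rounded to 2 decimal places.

s̄ = (0.20 + 0.22 + 0.19 + 0.17 + 0.15 + 0.27 + 0.16 + 0.25 + 0.14 + 0.12) / 10 = 0.1870
LCL_s = B₃·s̄ = 0.239 × 0.1870 = 0.0447

0.04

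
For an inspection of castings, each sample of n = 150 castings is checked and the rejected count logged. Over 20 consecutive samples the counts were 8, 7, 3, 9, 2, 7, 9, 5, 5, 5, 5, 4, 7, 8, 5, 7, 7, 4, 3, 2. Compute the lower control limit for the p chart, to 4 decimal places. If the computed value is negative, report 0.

0.0000

p̄ = Σdᵢ / (k·n) = 112 / (20 × 150) = 0.03733
LCL = p̄ − 3·√(p̄(1−p̄)/n) = 0.03733 − 3 × 0.01548 = -0.00910 → 0 (negative, so LCL = 0)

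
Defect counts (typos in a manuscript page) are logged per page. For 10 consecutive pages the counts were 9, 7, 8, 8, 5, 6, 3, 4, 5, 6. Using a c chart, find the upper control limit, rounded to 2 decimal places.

13.51

c̄ = (9 + 7 + 8 + 8 + 5 + 6 + 3 + 4 + 5 + 6) / 10 = 61 / 10 = 6.1000
UCL = c̄ + 3√c̄ = 6.1000 + 3 × √6.1000 = 6.1000 + 3 × 2.4698 = 13.5095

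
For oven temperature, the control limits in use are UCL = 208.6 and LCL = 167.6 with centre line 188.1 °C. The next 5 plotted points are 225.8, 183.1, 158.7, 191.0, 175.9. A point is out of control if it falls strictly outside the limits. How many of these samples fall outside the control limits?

Compare each point to [167.6, 208.6]: sample 1 = 225.8 > UCL; sample 3 = 158.7 < LCL.

2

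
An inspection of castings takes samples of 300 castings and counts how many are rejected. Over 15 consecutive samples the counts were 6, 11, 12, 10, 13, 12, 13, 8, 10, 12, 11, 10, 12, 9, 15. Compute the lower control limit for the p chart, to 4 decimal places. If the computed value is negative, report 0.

p̄ = Σdᵢ / (k·n) = 164 / (15 × 300) = 0.03644
LCL = p̄ − 3·√(p̄(1−p̄)/n) = 0.03644 − 3 × 0.01082 = 0.00399

0.0040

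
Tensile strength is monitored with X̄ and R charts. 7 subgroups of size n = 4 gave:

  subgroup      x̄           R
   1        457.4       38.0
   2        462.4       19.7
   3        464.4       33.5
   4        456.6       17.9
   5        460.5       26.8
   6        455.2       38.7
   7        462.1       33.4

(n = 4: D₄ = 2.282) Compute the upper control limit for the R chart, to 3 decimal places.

67.808

R̄ = (38.0 + 19.7 + 33.5 + 17.9 + 26.8 + 38.7 + 33.4) / 7 = 208.0000 / 7 = 29.7143
UCL_R = D₄·R̄ = 2.282 × 29.7143 = 67.8080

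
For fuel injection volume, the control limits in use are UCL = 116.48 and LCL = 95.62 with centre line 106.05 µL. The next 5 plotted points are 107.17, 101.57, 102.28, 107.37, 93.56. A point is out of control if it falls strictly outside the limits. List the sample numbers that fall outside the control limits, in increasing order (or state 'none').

5

Compare each point to [95.62, 116.48]: sample 5 = 93.56 < LCL.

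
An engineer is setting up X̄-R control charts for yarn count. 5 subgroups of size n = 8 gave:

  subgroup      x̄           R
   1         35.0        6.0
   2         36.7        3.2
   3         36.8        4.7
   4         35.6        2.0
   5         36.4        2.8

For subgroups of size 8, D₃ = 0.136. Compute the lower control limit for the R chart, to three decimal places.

0.509

R̄ = (6.0 + 3.2 + 4.7 + 2.0 + 2.8) / 5 = 18.7000 / 5 = 3.7400
LCL_R = D₃·R̄ = 0.136 × 3.7400 = 0.5086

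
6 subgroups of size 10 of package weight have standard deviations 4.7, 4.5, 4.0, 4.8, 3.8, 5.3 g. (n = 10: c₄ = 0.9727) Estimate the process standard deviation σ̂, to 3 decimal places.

4.643

s̄ = (4.7 + 4.5 + 4.0 + 4.8 + 3.8 + 5.3) / 6 = 4.5167
σ̂ = s̄ / c₄ = 4.5167 / 0.9727 = 4.6434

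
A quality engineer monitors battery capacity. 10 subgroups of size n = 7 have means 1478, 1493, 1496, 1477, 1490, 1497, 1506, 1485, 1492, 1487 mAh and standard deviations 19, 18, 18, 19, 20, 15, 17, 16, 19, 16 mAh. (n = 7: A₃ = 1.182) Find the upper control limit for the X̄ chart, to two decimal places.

X̄̄ = (1478 + 1493 + 1496 + 1477 + 1490 + 1497 + 1506 + 1485 + 1492 + 1487) / 10 = 1490.1000
s̄ = (19 + 18 + 18 + 19 + 20 + 15 + 17 + 16 + 19 + 16) / 10 = 17.7000
UCL = X̄̄ + A₃·s̄ = 1490.1000 + 1.182 × 17.7000 = 1511.0214

1511.02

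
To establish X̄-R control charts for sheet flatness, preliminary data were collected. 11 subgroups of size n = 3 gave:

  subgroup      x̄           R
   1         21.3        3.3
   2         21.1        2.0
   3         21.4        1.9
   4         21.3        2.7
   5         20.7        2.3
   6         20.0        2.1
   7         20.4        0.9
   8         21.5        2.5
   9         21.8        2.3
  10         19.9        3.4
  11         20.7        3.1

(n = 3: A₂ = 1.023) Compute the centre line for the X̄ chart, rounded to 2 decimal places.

X̄̄ = (21.3 + 21.1 + 21.4 + 21.3 + 20.7 + 20.0 + 20.4 + 21.5 + 21.8 + 19.9 + 20.7) / 11 = 230.1000 / 11 = 20.9182
CL = X̄̄ = 20.9182

20.92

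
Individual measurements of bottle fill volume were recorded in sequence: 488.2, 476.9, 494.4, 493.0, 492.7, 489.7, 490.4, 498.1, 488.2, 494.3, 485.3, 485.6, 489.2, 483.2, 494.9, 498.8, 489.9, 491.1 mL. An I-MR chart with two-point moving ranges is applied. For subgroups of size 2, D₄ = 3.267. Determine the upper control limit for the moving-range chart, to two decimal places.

Moving ranges: 11.3, 17.5, 1.4, 0.3, 3.0, 0.7, 7.7, 9.9, 6.1, 9.0, 0.3, 3.6, 6.0, 11.7, 3.9, 8.9, 1.2; M̄R̄ = 102.5000 / 17 = 6.0294
UCL_MR = D₄·M̄R̄ = 3.267 × 6.0294 = 19.6981

19.70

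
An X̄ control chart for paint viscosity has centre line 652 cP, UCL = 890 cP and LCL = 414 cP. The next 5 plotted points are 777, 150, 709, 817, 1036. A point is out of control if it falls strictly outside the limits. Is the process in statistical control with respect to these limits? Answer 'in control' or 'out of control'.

out of control

Compare each point to [414, 890]: sample 2 = 150 < LCL; sample 5 = 1036 > UCL.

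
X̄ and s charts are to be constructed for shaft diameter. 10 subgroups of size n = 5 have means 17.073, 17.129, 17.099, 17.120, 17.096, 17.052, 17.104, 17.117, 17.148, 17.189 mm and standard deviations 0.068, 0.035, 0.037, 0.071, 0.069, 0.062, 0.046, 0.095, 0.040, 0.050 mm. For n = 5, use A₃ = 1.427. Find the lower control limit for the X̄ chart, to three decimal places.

X̄̄ = (17.073 + 17.129 + 17.099 + 17.120 + 17.096 + 17.052 + 17.104 + 17.117 + 17.148 + 17.189) / 10 = 17.1127
s̄ = (0.068 + 0.035 + 0.037 + 0.071 + 0.069 + 0.062 + 0.046 + 0.095 + 0.040 + 0.050) / 10 = 0.0573
LCL = X̄̄ − A₃·s̄ = 17.1127 − 1.427 × 0.0573 = 17.0309

17.031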